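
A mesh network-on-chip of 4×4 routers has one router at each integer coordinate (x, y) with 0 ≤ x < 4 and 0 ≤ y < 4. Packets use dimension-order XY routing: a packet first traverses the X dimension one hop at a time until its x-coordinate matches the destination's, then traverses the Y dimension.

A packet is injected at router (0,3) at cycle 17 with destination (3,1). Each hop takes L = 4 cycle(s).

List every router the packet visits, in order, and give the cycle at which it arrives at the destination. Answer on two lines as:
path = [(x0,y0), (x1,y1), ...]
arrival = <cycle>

path = [(0,3), (1,3), (2,3), (3,3), (3,2), (3,1)]
arrival = 37

[0] x=0 y=3 t=17
[1] x=1 y=3 t=21 →E
[2] x=2 y=3 t=25 →E
[3] x=3 y=3 t=29 →E
[4] x=3 y=2 t=33 →S
[5] x=3 y=1 t=37 →S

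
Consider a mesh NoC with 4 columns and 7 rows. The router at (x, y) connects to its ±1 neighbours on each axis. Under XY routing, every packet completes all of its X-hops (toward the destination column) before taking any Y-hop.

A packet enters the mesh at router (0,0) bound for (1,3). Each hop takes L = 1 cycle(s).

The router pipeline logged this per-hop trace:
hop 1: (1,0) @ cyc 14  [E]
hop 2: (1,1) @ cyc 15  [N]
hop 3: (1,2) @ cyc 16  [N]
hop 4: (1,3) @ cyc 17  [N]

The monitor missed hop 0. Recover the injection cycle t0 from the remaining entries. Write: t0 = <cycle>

t0 = 13

At hop 1 the cycle is 14; in general cyc_k = t0 + kL.
So t0 = 14 − 1·1 = 13.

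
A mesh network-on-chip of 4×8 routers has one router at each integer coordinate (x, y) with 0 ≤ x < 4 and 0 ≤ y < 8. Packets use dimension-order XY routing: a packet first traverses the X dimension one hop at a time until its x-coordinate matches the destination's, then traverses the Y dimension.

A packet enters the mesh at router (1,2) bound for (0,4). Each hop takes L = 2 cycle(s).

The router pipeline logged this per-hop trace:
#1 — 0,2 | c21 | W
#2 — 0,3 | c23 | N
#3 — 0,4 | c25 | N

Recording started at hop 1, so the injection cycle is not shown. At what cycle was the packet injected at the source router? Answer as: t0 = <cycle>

cyc[1] = 21 and cyc[k] = t0 + k·L for every k.
Subtract one hop: t0 = 21 − 2 = 19.

t0 = 19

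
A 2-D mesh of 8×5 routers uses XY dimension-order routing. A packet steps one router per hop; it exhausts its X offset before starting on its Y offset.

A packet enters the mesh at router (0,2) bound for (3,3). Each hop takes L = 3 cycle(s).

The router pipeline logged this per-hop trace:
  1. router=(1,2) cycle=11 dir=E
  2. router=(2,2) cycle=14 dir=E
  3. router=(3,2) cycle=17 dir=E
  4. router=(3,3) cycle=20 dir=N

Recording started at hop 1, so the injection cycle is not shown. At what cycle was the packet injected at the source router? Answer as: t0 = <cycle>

t0 = 8

At hop 1 the cycle is 11; in general cyc_k = t0 + kL.
Therefore t0 = 11 − L = 8.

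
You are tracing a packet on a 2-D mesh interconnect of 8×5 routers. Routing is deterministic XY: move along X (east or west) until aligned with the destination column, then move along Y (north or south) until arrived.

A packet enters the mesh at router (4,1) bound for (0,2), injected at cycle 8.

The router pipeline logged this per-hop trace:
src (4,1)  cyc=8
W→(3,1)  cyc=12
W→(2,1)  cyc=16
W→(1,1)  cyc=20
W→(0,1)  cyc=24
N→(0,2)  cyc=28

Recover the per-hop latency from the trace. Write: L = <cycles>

L = 4

From hop 0 (8) to hop 1 (12): +4 cycles.
Each hop adds L, hence L = 4.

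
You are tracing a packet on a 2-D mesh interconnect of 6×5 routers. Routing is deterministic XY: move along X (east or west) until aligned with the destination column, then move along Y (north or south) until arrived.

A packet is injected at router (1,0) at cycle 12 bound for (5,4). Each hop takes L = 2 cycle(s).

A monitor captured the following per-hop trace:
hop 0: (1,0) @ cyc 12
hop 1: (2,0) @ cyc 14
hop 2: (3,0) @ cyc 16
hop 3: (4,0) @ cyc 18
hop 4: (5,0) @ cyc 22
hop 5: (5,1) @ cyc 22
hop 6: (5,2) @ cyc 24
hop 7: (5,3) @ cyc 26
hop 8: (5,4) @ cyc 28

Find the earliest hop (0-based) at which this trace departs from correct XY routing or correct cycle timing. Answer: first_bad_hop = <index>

check 1→ d=(1,0) cyc+2: ok
check 2→ d=(1,0) cyc+2: ok
check 3→ d=(1,0) cyc+2: ok
check 4→ d=(1,0) cyc+4: BAD: Δcyc=4≠L

first_bad_hop = 4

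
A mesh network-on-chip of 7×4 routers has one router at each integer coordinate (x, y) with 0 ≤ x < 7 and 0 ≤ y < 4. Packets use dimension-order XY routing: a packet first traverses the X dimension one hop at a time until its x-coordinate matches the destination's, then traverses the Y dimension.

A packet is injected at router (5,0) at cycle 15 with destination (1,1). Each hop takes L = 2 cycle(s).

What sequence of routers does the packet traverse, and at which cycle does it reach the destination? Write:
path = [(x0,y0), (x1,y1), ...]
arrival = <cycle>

path = [(5,0), (4,0), (3,0), (2,0), (1,0), (1,1)]
arrival = 25

[0] x=5 y=0 t=15
[1] x=4 y=0 t=17 →W
[2] x=3 y=0 t=19 →W
[3] x=2 y=0 t=21 →W
[4] x=1 y=0 t=23 →W
[5] x=1 y=1 t=25 →N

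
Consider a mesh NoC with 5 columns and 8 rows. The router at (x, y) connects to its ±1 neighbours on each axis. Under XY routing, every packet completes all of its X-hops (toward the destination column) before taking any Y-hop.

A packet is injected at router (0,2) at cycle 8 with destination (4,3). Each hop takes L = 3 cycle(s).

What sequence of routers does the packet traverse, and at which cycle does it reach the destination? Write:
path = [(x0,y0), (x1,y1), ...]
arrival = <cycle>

path = [(0,2), (1,2), (2,2), (3,2), (4,2), (4,3)]
arrival = 23

hop 0: (0,2) @ cyc 8
hop 1: (1,2) @ cyc 11  [E]
hop 2: (2,2) @ cyc 14  [E]
hop 3: (3,2) @ cyc 17  [E]
hop 4: (4,2) @ cyc 20  [E]
hop 5: (4,3) @ cyc 23  [N]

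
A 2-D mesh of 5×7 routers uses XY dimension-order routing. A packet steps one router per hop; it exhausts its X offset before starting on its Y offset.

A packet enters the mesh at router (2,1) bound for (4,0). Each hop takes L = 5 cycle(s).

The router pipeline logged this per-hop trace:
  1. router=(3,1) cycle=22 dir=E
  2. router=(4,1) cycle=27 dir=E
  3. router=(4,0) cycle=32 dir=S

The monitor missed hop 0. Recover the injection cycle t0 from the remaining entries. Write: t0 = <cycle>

t0 = 17

At hop 1 the cycle is 22; in general cyc_k = t0 + kL.
So t0 = 22 − 1·5 = 17.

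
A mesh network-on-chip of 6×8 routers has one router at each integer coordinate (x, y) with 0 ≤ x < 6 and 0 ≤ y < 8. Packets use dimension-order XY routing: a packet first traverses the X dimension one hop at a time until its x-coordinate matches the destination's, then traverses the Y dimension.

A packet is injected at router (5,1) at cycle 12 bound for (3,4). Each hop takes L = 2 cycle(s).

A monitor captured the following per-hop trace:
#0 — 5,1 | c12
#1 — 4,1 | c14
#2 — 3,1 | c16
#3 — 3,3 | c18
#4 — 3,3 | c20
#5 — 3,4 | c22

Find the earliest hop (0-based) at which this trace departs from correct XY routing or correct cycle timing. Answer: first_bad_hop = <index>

first_bad_hop = 3

[1] (-1,+0) / 2c ⇒ ok
[2] (-1,+0) / 2c ⇒ ok
[3] (+0,+2) / 2c ⇒ BAD: non-unit step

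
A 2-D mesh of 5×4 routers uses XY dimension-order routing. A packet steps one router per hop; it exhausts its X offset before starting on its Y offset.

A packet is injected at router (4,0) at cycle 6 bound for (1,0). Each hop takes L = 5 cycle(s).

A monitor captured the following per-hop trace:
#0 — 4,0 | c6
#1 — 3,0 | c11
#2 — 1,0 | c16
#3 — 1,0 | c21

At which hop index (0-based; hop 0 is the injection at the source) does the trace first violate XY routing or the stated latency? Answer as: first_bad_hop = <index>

first_bad_hop = 2

hop 1: step (-1,+0), +5 cyc — ok
hop 2: step (-2,+0), +5 cyc — BAD: non-unit step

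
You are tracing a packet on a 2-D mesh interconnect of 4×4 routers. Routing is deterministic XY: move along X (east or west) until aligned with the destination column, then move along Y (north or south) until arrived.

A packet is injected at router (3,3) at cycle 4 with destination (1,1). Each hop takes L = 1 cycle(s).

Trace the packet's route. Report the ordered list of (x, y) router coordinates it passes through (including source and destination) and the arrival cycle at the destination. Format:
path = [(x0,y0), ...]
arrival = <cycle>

path = [(3,3), (2,3), (1,3), (1,2), (1,1)]
arrival = 8

#0 — 3,3 | c4
#1 — 2,3 | c5 | W
#2 — 1,3 | c6 | W
#3 — 1,2 | c7 | S
#4 — 1,1 | c8 | S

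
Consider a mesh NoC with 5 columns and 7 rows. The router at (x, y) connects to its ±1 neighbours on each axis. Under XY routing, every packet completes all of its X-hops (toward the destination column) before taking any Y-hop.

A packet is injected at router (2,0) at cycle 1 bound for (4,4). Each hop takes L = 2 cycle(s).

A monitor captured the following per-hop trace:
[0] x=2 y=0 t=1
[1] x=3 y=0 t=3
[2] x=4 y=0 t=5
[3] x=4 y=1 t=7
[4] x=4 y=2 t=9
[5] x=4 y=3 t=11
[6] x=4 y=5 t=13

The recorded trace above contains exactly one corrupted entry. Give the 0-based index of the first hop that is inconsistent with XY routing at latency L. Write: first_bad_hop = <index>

hop 1: step (+1,+0), +2 cyc — ok
hop 2: step (+1,+0), +2 cyc — ok
hop 3: step (+0,+1), +2 cyc — ok
hop 4: step (+0,+1), +2 cyc — ok
hop 5: step (+0,+1), +2 cyc — ok
hop 6: step (+0,+2), +2 cyc — BAD: non-unit step

first_bad_hop = 6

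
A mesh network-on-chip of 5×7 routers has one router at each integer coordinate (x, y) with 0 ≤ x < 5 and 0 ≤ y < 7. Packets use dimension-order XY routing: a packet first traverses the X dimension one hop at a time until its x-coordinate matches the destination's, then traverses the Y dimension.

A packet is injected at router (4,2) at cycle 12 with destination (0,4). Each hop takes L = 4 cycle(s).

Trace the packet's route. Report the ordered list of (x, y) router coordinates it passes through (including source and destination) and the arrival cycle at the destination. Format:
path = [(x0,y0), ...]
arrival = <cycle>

path = [(4,2), (3,2), (2,2), (1,2), (0,2), (0,3), (0,4)]
arrival = 36

hop 0: (4,2) @ cyc 12
hop 1: (3,2) @ cyc 16  [W]
hop 2: (2,2) @ cyc 20  [W]
hop 3: (1,2) @ cyc 24  [W]
hop 4: (0,2) @ cyc 28  [W]
hop 5: (0,3) @ cyc 32  [N]
hop 6: (0,4) @ cyc 36  [N]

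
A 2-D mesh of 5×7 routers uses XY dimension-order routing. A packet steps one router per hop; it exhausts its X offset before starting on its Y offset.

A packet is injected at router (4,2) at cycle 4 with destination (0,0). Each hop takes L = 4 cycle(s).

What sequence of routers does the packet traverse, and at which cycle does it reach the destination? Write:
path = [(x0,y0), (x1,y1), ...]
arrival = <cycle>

path = [(4,2), (3,2), (2,2), (1,2), (0,2), (0,1), (0,0)]
arrival = 28

src (4,2)  cyc=4
W→(3,2)  cyc=8
W→(2,2)  cyc=12
W→(1,2)  cyc=16
W→(0,2)  cyc=20
S→(0,1)  cyc=24
S→(0,0)  cyc=28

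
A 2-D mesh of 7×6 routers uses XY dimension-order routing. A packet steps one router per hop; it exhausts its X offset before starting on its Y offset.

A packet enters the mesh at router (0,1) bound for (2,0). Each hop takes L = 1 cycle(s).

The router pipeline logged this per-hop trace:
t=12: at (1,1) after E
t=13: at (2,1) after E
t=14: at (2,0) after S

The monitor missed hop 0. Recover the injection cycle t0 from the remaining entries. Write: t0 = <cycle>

cyc[1] = 12 and cyc[k] = t0 + k·L for every k.
t0 = cyc[1] − L = 12 − 1 = 11.

t0 = 11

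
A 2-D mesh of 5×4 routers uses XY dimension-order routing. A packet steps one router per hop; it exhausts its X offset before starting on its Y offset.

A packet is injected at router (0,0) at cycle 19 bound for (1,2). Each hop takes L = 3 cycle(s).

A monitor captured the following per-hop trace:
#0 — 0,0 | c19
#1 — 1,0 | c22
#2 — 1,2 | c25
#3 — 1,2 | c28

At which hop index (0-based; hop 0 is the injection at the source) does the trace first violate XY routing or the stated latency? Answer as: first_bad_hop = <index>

check 1→ d=(1,0) cyc+3: ok
check 2→ d=(0,2) cyc+3: BAD: non-unit step

first_bad_hop = 2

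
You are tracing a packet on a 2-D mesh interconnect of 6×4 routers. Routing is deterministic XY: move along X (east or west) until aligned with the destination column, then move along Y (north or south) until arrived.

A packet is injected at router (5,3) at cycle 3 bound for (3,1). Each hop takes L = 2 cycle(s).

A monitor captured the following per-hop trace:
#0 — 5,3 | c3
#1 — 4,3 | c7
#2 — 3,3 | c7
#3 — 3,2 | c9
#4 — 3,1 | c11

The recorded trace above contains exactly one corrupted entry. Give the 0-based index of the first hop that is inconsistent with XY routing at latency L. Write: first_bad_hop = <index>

first_bad_hop = 1

hop 1: step (-1,+0), +4 cyc — BAD: Δcyc=4≠L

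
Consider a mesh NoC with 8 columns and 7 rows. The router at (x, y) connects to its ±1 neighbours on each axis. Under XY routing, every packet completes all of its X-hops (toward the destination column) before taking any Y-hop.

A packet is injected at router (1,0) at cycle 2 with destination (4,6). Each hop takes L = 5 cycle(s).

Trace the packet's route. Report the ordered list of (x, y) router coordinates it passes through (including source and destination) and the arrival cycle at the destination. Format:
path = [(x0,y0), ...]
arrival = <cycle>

#0 — 1,0 | c2
#1 — 2,0 | c7 | E
#2 — 3,0 | c12 | E
#3 — 4,0 | c17 | E
#4 — 4,1 | c22 | N
#5 — 4,2 | c27 | N
#6 — 4,3 | c32 | N
#7 — 4,4 | c37 | N
#8 — 4,5 | c42 | N
#9 — 4,6 | c47 | N

path = [(1,0), (2,0), (3,0), (4,0), (4,1), (4,2), (4,3), (4,4), (4,5), (4,6)]
arrival = 47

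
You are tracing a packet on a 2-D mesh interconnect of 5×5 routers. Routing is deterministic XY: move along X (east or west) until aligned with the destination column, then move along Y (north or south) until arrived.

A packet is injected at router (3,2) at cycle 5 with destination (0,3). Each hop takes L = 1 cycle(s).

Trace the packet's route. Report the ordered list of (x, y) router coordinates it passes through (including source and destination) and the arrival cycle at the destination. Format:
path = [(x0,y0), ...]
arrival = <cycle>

path = [(3,2), (2,2), (1,2), (0,2), (0,3)]
arrival = 9

#0 — 3,2 | c5
#1 — 2,2 | c6 | W
#2 — 1,2 | c7 | W
#3 — 0,2 | c8 | W
#4 — 0,3 | c9 | N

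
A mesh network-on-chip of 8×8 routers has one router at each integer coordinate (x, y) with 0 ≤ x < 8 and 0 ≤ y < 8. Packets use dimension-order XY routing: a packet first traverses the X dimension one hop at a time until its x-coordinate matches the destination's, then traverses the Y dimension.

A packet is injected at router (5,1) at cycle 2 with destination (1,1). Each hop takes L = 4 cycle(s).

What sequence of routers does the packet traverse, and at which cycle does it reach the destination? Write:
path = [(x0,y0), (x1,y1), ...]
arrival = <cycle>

  0. router=(5,1) cycle=2 (inject)
  1. router=(4,1) cycle=6 dir=W
  2. router=(3,1) cycle=10 dir=W
  3. router=(2,1) cycle=14 dir=W
  4. router=(1,1) cycle=18 dir=W

path = [(5,1), (4,1), (3,1), (2,1), (1,1)]
arrival = 18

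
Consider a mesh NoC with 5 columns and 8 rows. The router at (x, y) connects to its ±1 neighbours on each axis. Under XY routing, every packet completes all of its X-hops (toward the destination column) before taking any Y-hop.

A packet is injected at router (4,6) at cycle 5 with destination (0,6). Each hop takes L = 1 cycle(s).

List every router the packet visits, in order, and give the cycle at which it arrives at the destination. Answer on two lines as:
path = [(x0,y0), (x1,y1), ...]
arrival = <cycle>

path = [(4,6), (3,6), (2,6), (1,6), (0,6)]
arrival = 9

hop 0: (4,6) @ cyc 5
hop 1: (3,6) @ cyc 6  [W]
hop 2: (2,6) @ cyc 7  [W]
hop 3: (1,6) @ cyc 8  [W]
hop 4: (0,6) @ cyc 9  [W]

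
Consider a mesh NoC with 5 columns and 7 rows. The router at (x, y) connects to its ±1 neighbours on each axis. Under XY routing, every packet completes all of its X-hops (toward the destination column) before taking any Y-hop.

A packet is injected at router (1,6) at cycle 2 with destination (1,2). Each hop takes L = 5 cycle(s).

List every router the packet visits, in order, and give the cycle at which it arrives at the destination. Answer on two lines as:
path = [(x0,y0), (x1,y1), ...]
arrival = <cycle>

src (1,6)  cyc=2
S→(1,5)  cyc=7
S→(1,4)  cyc=12
S→(1,3)  cyc=17
S→(1,2)  cyc=22

path = [(1,6), (1,5), (1,4), (1,3), (1,2)]
arrival = 22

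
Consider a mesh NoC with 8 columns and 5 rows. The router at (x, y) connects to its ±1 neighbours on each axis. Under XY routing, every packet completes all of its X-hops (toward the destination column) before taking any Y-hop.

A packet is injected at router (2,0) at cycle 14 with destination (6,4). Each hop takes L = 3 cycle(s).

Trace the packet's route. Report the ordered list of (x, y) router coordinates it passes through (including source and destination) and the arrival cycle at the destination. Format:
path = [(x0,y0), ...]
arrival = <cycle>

path = [(2,0), (3,0), (4,0), (5,0), (6,0), (6,1), (6,2), (6,3), (6,4)]
arrival = 38

  0. router=(2,0) cycle=14 (inject)
  1. router=(3,0) cycle=17 dir=E
  2. router=(4,0) cycle=20 dir=E
  3. router=(5,0) cycle=23 dir=E
  4. router=(6,0) cycle=26 dir=E
  5. router=(6,1) cycle=29 dir=N
  6. router=(6,2) cycle=32 dir=N
  7. router=(6,3) cycle=35 dir=N
  8. router=(6,4) cycle=38 dir=N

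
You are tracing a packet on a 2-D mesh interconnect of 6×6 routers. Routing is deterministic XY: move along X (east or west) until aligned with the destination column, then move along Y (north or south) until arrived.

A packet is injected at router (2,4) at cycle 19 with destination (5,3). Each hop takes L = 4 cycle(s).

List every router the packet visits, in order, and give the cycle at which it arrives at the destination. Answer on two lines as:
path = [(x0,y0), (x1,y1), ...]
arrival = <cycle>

path = [(2,4), (3,4), (4,4), (5,4), (5,3)]
arrival = 35

t=19: at (2,4)
t=23: at (3,4) after E
t=27: at (4,4) after E
t=31: at (5,4) after E
t=35: at (5,3) after S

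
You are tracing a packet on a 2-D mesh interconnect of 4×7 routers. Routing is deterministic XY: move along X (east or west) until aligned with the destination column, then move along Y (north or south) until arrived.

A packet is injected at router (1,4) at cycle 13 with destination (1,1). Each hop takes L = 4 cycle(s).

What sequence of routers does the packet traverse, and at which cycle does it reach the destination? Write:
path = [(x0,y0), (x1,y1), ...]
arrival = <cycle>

[0] x=1 y=4 t=13
[1] x=1 y=3 t=17 →S
[2] x=1 y=2 t=21 →S
[3] x=1 y=1 t=25 →S

path = [(1,4), (1,3), (1,2), (1,1)]
arrival = 25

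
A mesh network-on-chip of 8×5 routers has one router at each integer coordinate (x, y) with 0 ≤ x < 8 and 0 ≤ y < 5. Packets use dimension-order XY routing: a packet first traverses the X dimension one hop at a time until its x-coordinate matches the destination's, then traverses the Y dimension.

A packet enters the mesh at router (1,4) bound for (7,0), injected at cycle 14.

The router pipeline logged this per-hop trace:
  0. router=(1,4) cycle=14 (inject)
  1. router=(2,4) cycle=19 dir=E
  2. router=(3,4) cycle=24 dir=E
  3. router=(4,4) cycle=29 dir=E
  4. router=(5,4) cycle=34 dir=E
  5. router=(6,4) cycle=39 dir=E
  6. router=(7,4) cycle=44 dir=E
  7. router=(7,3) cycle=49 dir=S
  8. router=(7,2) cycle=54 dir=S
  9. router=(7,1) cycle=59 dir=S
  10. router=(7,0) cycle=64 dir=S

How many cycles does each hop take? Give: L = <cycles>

Δcyc across hop 0→1: 19 − 14 = 5.
One hop costs L cycles, so L = 5.

L = 5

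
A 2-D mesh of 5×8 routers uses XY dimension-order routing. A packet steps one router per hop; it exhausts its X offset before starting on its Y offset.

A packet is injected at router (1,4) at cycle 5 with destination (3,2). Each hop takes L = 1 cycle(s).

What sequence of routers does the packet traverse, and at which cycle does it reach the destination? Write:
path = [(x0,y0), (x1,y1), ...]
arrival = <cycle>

t=5: at (1,4)
t=6: at (2,4) after E
t=7: at (3,4) after E
t=8: at (3,3) after S
t=9: at (3,2) after S

path = [(1,4), (2,4), (3,4), (3,3), (3,2)]
arrival = 9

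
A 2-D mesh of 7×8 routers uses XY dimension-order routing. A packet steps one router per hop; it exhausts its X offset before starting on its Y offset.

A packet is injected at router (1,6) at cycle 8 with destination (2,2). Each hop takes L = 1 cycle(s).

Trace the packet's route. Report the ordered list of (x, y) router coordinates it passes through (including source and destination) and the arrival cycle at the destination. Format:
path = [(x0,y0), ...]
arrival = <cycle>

path = [(1,6), (2,6), (2,5), (2,4), (2,3), (2,2)]
arrival = 13

hop 0: (1,6) @ cyc 8
hop 1: (2,6) @ cyc 9  [E]
hop 2: (2,5) @ cyc 10  [S]
hop 3: (2,4) @ cyc 11  [S]
hop 4: (2,3) @ cyc 12  [S]
hop 5: (2,2) @ cyc 13  [S]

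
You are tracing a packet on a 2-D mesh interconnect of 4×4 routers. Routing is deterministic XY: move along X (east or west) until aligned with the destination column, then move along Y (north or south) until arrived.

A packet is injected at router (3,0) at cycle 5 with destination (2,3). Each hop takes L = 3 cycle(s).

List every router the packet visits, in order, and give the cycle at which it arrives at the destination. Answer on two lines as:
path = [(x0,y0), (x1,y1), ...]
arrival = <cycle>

  0. router=(3,0) cycle=5 (inject)
  1. router=(2,0) cycle=8 dir=W
  2. router=(2,1) cycle=11 dir=N
  3. router=(2,2) cycle=14 dir=N
  4. router=(2,3) cycle=17 dir=N

path = [(3,0), (2,0), (2,1), (2,2), (2,3)]
arrival = 17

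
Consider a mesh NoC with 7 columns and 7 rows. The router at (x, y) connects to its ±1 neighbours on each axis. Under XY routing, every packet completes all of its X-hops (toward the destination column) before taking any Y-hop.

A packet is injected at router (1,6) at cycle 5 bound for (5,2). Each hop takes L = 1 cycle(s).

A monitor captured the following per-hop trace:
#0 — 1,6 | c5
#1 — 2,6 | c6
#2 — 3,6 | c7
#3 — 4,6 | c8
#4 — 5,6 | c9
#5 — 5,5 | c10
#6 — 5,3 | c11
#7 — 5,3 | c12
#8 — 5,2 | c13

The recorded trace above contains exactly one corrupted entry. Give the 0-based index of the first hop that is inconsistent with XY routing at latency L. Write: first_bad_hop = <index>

first_bad_hop = 6

[1] (+1,+0) / 1c ⇒ ok
[2] (+1,+0) / 1c ⇒ ok
[3] (+1,+0) / 1c ⇒ ok
[4] (+1,+0) / 1c ⇒ ok
[5] (+0,-1) / 1c ⇒ ok
[6] (+0,-2) / 1c ⇒ BAD: non-unit step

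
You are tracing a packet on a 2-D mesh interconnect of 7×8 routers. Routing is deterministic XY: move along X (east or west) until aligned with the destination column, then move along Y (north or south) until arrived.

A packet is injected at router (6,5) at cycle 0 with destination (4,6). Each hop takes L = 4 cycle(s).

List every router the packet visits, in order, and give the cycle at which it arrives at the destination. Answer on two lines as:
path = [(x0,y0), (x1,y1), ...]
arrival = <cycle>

t=0: at (6,5)
t=4: at (5,5) after W
t=8: at (4,5) after W
t=12: at (4,6) after N

path = [(6,5), (5,5), (4,5), (4,6)]
arrival = 12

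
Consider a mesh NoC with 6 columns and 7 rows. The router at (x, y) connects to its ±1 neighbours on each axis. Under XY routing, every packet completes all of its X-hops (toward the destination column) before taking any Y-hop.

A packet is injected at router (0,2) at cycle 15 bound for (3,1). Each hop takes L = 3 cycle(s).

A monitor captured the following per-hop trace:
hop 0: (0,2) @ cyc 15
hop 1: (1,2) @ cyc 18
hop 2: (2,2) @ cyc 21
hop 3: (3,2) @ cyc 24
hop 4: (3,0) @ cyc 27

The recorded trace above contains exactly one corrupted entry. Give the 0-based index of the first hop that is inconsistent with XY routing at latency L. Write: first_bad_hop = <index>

check 1→ d=(1,0) cyc+3: ok
check 2→ d=(1,0) cyc+3: ok
check 3→ d=(1,0) cyc+3: ok
check 4→ d=(0,-2) cyc+3: BAD: non-unit step

first_bad_hop = 4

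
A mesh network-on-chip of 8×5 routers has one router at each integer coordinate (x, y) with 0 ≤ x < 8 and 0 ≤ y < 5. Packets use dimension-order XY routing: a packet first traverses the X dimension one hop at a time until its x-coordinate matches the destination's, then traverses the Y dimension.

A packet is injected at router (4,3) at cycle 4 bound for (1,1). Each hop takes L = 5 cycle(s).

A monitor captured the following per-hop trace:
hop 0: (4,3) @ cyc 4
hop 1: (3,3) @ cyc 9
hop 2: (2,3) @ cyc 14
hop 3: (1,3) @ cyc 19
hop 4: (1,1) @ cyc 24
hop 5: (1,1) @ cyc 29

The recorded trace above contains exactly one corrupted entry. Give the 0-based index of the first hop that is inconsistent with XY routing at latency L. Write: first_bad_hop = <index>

[1] (-1,+0) / 5c ⇒ ok
[2] (-1,+0) / 5c ⇒ ok
[3] (-1,+0) / 5c ⇒ ok
[4] (+0,-2) / 5c ⇒ BAD: non-unit step

first_bad_hop = 4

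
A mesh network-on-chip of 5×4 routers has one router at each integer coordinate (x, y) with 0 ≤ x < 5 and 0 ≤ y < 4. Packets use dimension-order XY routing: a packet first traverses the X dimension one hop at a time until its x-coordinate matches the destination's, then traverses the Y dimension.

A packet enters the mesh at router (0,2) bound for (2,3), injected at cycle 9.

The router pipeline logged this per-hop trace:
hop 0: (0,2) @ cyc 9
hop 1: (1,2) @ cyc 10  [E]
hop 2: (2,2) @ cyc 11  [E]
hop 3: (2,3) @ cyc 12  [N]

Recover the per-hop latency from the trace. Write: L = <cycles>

Δcyc across hop 0→1: 10 − 9 = 1.
Each hop adds L, hence L = 1.

L = 1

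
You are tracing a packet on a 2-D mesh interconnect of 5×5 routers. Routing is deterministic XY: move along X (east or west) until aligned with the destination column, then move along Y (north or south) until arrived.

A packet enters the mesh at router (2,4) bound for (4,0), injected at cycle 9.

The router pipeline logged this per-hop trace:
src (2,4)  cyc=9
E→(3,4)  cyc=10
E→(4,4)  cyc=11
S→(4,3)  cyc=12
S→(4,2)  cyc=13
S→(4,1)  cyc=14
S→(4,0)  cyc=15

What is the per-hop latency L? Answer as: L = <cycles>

L = 1

cyc[1] − cyc[0] = 10 − 9 = 1.
Per-hop latency L = Δcyc = 1.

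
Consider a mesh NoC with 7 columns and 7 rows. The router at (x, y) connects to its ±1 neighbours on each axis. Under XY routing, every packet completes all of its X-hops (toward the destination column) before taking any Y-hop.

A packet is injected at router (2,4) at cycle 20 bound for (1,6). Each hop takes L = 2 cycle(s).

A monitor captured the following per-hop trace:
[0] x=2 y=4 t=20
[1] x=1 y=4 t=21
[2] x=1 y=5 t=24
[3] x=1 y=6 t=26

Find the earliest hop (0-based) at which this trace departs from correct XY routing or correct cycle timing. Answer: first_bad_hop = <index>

first_bad_hop = 1

check 1→ d=(-1,0) cyc+1: BAD: Δcyc=1≠L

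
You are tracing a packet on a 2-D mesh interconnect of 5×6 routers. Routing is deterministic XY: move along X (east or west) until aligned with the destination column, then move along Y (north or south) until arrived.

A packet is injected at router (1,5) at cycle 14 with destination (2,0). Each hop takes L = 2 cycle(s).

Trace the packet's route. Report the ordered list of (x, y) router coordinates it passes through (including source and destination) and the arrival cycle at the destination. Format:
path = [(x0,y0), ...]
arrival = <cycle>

t=14: at (1,5)
t=16: at (2,5) after E
t=18: at (2,4) after S
t=20: at (2,3) after S
t=22: at (2,2) after S
t=24: at (2,1) after S
t=26: at (2,0) after S

path = [(1,5), (2,5), (2,4), (2,3), (2,2), (2,1), (2,0)]
arrival = 26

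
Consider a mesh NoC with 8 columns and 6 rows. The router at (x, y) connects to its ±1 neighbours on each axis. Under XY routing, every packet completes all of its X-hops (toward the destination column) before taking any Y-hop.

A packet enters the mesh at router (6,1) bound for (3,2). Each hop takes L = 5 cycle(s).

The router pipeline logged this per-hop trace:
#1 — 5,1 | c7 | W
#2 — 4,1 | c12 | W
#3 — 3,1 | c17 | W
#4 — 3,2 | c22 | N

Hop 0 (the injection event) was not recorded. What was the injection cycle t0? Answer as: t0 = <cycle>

t0 = 2

cyc[1] = 7 and cyc[k] = t0 + k·L for every k.
Subtract one hop: t0 = 7 − 5 = 2.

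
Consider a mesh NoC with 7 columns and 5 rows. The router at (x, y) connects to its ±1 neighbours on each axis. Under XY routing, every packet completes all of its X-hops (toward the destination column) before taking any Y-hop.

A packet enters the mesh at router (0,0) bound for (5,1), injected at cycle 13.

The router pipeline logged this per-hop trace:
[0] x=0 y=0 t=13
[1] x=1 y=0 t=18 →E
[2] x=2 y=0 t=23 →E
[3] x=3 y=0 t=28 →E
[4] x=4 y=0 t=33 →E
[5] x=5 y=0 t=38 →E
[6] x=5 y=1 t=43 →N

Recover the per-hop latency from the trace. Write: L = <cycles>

Between hops 0 and 1 the cycle counter advances 18 − 13 = 5.
One hop costs L cycles, so L = 5.

L = 5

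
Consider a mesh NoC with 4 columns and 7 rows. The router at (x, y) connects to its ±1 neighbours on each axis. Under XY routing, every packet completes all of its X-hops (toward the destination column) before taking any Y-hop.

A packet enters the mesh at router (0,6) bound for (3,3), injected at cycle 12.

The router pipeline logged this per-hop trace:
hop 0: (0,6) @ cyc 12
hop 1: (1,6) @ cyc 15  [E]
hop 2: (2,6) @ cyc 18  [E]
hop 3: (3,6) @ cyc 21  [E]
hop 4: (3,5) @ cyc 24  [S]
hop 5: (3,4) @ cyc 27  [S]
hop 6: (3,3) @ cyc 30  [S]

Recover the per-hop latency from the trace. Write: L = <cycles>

L = 3

cyc[1] − cyc[0] = 15 − 12 = 3.
Per-hop latency L = Δcyc = 3.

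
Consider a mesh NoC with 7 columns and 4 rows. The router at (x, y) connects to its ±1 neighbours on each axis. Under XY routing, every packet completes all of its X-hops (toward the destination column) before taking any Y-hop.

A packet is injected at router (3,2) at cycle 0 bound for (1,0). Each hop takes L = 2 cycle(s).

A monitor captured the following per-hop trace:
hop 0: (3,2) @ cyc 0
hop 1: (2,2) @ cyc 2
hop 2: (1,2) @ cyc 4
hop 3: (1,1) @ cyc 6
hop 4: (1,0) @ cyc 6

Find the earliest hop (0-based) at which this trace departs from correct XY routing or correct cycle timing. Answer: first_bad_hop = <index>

first_bad_hop = 4

[1] (-1,+0) / 2c ⇒ ok
[2] (-1,+0) / 2c ⇒ ok
[3] (+0,-1) / 2c ⇒ ok
[4] (+0,-1) / 0c ⇒ BAD: Δcyc=0≠L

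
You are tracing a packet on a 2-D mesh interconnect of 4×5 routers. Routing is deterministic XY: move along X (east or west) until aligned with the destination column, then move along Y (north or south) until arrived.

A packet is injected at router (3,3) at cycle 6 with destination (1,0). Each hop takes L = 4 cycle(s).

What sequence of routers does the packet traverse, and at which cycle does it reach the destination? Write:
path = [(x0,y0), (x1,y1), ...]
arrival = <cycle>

#0 — 3,3 | c6
#1 — 2,3 | c10 | W
#2 — 1,3 | c14 | W
#3 — 1,2 | c18 | S
#4 — 1,1 | c22 | S
#5 — 1,0 | c26 | S

path = [(3,3), (2,3), (1,3), (1,2), (1,1), (1,0)]
arrival = 26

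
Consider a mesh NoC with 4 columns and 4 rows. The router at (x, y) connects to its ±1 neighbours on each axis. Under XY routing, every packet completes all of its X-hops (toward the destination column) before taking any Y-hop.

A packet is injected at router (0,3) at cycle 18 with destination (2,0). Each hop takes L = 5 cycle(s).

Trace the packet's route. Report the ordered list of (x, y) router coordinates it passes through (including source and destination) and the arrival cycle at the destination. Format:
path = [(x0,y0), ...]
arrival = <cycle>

path = [(0,3), (1,3), (2,3), (2,2), (2,1), (2,0)]
arrival = 43

src (0,3)  cyc=18
E→(1,3)  cyc=23
E→(2,3)  cyc=28
S→(2,2)  cyc=33
S→(2,1)  cyc=38
S→(2,0)  cyc=43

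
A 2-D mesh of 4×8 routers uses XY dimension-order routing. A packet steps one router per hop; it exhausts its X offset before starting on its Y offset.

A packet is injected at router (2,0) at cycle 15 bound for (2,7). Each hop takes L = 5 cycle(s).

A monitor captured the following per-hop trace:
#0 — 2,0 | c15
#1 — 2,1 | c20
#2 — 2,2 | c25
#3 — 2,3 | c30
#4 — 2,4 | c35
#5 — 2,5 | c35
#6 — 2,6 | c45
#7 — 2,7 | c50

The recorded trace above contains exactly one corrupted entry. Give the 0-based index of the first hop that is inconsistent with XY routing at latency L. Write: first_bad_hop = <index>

first_bad_hop = 5

[1] (+0,+1) / 5c ⇒ ok
[2] (+0,+1) / 5c ⇒ ok
[3] (+0,+1) / 5c ⇒ ok
[4] (+0,+1) / 5c ⇒ ok
[5] (+0,+1) / 0c ⇒ BAD: Δcyc=0≠L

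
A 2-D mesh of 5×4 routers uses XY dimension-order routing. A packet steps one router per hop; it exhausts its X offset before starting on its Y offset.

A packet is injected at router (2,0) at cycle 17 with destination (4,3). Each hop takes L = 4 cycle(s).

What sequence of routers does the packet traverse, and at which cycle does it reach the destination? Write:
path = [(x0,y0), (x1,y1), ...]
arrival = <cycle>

#0 — 2,0 | c17
#1 — 3,0 | c21 | E
#2 — 4,0 | c25 | E
#3 — 4,1 | c29 | N
#4 — 4,2 | c33 | N
#5 — 4,3 | c37 | N

path = [(2,0), (3,0), (4,0), (4,1), (4,2), (4,3)]
arrival = 37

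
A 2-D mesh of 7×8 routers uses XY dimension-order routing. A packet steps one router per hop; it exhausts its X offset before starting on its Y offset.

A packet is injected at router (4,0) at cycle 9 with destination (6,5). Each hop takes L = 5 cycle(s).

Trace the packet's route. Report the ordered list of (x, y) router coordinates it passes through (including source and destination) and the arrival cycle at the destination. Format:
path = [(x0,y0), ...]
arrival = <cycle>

src (4,0)  cyc=9
E→(5,0)  cyc=14
E→(6,0)  cyc=19
N→(6,1)  cyc=24
N→(6,2)  cyc=29
N→(6,3)  cyc=34
N→(6,4)  cyc=39
N→(6,5)  cyc=44

path = [(4,0), (5,0), (6,0), (6,1), (6,2), (6,3), (6,4), (6,5)]
arrival = 44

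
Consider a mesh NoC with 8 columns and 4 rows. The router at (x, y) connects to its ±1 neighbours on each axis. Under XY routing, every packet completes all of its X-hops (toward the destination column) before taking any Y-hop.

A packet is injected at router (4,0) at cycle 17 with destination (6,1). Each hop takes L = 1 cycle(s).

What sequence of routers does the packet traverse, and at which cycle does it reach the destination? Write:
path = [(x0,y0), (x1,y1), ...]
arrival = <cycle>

path = [(4,0), (5,0), (6,0), (6,1)]
arrival = 20

src (4,0)  cyc=17
E→(5,0)  cyc=18
E→(6,0)  cyc=19
N→(6,1)  cyc=20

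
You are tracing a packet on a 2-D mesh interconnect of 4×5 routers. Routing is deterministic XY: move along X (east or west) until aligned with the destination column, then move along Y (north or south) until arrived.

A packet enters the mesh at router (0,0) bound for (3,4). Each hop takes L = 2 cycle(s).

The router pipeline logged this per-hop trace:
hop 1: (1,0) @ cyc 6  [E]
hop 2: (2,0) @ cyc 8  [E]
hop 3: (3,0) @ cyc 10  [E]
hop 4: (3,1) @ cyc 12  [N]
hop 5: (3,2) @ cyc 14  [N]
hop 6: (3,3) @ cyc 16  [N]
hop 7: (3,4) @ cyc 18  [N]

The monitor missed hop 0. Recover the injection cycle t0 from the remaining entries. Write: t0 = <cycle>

At hop 1 the cycle is 6; in general cyc_k = t0 + kL.
So t0 = 6 − 1·2 = 4.

t0 = 4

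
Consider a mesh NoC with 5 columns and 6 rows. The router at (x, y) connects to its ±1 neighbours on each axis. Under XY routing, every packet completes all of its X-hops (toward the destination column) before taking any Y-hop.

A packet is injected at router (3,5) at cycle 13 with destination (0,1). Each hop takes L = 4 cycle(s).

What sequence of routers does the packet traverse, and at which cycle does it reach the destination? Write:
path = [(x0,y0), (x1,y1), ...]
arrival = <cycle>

hop 0: (3,5) @ cyc 13
hop 1: (2,5) @ cyc 17  [W]
hop 2: (1,5) @ cyc 21  [W]
hop 3: (0,5) @ cyc 25  [W]
hop 4: (0,4) @ cyc 29  [S]
hop 5: (0,3) @ cyc 33  [S]
hop 6: (0,2) @ cyc 37  [S]
hop 7: (0,1) @ cyc 41  [S]

path = [(3,5), (2,5), (1,5), (0,5), (0,4), (0,3), (0,2), (0,1)]
arrival = 41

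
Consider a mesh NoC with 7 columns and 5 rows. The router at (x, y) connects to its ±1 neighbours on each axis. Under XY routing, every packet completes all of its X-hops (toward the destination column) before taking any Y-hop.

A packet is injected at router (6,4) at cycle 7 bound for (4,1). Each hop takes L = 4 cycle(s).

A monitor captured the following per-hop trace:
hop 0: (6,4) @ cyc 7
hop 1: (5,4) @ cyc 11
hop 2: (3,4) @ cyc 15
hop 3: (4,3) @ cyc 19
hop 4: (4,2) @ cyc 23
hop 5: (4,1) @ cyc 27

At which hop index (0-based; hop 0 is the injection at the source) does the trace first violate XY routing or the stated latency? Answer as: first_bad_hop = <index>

first_bad_hop = 2

[1] (-1,+0) / 4c ⇒ ok
[2] (-2,+0) / 4c ⇒ BAD: non-unit step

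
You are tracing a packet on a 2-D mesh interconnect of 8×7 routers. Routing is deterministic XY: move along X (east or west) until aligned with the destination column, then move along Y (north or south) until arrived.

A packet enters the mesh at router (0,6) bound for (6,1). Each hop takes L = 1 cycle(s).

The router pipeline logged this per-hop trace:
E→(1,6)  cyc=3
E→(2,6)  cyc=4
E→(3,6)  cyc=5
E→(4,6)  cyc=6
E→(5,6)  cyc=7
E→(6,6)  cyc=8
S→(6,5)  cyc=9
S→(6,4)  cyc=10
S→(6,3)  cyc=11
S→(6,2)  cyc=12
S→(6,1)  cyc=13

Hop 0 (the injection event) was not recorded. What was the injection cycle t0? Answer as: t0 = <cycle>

At hop 1 the cycle is 3; in general cyc_k = t0 + kL.
Therefore t0 = 3 − L = 2.

t0 = 2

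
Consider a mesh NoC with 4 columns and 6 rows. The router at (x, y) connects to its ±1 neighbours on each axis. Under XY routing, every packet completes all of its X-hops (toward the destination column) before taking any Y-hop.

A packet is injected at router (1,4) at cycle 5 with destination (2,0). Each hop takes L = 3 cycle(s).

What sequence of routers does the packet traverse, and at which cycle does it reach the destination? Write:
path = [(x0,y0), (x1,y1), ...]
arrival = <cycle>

#0 — 1,4 | c5
#1 — 2,4 | c8 | E
#2 — 2,3 | c11 | S
#3 — 2,2 | c14 | S
#4 — 2,1 | c17 | S
#5 — 2,0 | c20 | S

path = [(1,4), (2,4), (2,3), (2,2), (2,1), (2,0)]
arrival = 20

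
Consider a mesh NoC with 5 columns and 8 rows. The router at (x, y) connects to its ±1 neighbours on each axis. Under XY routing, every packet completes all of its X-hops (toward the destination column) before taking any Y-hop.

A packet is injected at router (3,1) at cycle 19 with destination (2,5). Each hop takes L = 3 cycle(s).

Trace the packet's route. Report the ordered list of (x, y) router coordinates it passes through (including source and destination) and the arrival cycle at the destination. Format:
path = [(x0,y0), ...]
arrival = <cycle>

#0 — 3,1 | c19
#1 — 2,1 | c22 | W
#2 — 2,2 | c25 | N
#3 — 2,3 | c28 | N
#4 — 2,4 | c31 | N
#5 — 2,5 | c34 | N

path = [(3,1), (2,1), (2,2), (2,3), (2,4), (2,5)]
arrival = 34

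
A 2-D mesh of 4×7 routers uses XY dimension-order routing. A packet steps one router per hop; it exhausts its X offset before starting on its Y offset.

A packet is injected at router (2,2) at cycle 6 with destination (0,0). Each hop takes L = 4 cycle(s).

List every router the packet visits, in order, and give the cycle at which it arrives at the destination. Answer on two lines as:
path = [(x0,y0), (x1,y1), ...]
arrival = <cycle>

path = [(2,2), (1,2), (0,2), (0,1), (0,0)]
arrival = 22

src (2,2)  cyc=6
W→(1,2)  cyc=10
W→(0,2)  cyc=14
S→(0,1)  cyc=18
S→(0,0)  cyc=22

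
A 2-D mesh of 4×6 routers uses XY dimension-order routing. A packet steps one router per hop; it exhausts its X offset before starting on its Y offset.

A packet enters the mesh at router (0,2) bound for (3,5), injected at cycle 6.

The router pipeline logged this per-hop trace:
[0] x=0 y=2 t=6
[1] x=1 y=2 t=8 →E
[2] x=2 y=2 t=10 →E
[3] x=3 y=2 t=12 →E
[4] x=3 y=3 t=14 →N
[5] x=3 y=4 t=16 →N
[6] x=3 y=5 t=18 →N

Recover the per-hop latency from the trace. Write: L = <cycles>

L = 2

cyc[1] − cyc[0] = 8 − 6 = 2.
Per-hop latency L = Δcyc = 2.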